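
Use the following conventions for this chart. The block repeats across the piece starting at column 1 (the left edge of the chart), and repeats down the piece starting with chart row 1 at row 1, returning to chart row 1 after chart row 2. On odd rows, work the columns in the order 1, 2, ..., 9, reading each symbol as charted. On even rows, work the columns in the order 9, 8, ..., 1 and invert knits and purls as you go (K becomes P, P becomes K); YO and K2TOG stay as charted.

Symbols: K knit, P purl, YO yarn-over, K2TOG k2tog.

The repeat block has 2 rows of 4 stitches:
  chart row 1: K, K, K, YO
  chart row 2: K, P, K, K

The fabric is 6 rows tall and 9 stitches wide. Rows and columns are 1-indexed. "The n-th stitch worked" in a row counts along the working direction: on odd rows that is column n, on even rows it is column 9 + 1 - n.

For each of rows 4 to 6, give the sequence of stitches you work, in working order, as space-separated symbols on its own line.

Row 4: chart row 2, WS - tiled (columns 1-9): K P K K K P K K K; work from column 9 back to 1 with K<->P swapped.
Row 5: chart row 1, RS - tile across columns 1-9 and work as-is.
Row 6: chart row 2, WS - tiled (columns 1-9): K P K K K P K K K; work from column 9 back to 1 with K<->P swapped.

Result:
P P P K P P P K P
K K K YO K K K YO K
P P P K P P P K P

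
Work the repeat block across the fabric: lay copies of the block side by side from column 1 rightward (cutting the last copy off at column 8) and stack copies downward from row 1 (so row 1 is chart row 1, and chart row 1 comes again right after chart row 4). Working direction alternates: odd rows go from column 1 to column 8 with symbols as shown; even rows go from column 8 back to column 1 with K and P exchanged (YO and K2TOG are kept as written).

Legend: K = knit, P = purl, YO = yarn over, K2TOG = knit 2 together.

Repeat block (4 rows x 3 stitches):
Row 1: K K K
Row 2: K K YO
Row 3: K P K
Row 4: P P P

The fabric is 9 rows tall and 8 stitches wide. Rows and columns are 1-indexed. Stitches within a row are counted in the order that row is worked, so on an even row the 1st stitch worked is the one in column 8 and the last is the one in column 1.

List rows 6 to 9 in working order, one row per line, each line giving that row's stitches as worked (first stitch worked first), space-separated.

Row 6: chart row 2, WS - tiled (columns 1-8): K K YO K K YO K K; work from column 8 back to 1 with K<->P swapped.
Row 7: chart row 3, RS - tile across columns 1-8 and work as-is.
Row 8: chart row 4, WS - tiled (columns 1-8): P P P P P P P P; work from column 8 back to 1 with K<->P swapped.
Row 9: chart row 1, RS - tile across columns 1-8 and work as-is.

Result:
P P YO P P YO P P
K P K K P K K P
K K K K K K K K
K K K K K K K K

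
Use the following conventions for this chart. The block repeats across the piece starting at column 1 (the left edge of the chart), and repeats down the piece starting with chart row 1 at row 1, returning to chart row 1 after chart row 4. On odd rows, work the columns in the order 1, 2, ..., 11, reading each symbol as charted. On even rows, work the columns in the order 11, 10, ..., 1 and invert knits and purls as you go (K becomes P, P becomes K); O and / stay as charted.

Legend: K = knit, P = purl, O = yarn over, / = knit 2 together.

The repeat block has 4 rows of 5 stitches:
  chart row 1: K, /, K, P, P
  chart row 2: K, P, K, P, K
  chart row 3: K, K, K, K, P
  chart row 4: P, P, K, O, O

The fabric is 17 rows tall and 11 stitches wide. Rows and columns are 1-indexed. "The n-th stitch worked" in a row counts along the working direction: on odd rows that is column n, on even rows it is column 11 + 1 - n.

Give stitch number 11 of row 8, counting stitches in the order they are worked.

Row 8: (8-1) mod 4 = 3, so use chart row 4. Even row -> WS.
Chart row 4 tiled across columns 1-11: P P K O O P P K O O P
WS: work from column 11 back to column 1 (reverse the tiled row), swapping K<->P (O and / unchanged).
Row 8 as worked: K O O P K K O O P K K
The 11th stitch worked is K.

Stitch:
K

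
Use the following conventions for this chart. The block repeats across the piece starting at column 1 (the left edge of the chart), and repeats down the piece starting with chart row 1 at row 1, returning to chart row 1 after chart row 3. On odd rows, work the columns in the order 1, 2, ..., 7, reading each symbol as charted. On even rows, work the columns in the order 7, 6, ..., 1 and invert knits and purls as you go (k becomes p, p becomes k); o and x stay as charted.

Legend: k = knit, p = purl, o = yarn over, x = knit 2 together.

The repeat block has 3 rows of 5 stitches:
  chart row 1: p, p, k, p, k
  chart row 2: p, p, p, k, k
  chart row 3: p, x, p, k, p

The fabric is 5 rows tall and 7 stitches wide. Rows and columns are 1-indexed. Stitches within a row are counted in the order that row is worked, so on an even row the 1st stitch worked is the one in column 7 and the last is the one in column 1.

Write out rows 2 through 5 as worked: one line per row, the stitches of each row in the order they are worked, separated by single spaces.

Row 2: chart row 2, WS - tiled (columns 1-7): p p p k k p p; work from column 7 back to 1 with k<->p swapped.
Row 3: chart row 3, RS - tile across columns 1-7 and work as-is.
Row 4: chart row 1, WS - tiled (columns 1-7): p p k p k p p; work from column 7 back to 1 with k<->p swapped.
Row 5: chart row 2, RS - tile across columns 1-7 and work as-is.

== ROWS AS WORKED ==
k k p p k k k
p x p k p p x
k k p k p k k
p p p k k p p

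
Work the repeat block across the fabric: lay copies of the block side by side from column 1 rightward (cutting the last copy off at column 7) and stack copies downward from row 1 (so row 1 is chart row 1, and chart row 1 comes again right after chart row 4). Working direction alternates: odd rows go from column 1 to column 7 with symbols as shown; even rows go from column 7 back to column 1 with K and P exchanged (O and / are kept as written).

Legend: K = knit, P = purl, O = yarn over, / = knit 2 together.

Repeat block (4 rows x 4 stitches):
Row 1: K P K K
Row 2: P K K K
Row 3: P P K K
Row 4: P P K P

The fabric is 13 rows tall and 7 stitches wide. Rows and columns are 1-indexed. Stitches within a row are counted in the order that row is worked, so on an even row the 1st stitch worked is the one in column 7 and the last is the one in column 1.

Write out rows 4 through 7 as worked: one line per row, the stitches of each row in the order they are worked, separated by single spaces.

Result:
P K K K P K K
K P K K K P K
P P K P P P K
P P K K P P K

Derivation:
Row 4: chart row 4, WS - tiled (columns 1-7): P P K P P P K; work from column 7 back to 1 with K<->P swapped.
Row 5: chart row 1, RS - tile across columns 1-7 and work as-is.
Row 6: chart row 2, WS - tiled (columns 1-7): P K K K P K K; work from column 7 back to 1 with K<->P swapped.
Row 7: chart row 3, RS - tile across columns 1-7 and work as-is.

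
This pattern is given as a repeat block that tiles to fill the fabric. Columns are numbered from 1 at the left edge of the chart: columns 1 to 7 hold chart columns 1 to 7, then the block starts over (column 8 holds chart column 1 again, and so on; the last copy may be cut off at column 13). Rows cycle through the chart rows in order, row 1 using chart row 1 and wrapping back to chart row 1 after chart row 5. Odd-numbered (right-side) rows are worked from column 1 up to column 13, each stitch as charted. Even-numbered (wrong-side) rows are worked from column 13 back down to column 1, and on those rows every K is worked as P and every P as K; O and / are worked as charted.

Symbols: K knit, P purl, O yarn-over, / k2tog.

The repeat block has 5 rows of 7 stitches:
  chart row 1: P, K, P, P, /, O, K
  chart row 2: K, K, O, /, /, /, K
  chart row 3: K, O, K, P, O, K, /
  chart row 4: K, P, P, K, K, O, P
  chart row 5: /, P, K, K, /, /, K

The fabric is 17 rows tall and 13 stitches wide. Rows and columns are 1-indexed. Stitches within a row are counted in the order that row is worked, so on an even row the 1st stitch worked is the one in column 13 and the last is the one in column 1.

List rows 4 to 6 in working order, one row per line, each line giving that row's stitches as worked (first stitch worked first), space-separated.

Row 4: chart row 4, WS - tiled (columns 1-13): K P P K K O P K P P K K O; work from column 13 back to 1 with K<->P swapped.
Row 5: chart row 5, RS - tile across columns 1-13 and work as-is.
Row 6: chart row 1, WS - tiled (columns 1-13): P K P P / O K P K P P / O; work from column 13 back to 1 with K<->P swapped.

== ROWS AS WORKED ==
O P P K K P K O P P K K P
/ P K K / / K / P K K / /
O / K K P K P O / K K P K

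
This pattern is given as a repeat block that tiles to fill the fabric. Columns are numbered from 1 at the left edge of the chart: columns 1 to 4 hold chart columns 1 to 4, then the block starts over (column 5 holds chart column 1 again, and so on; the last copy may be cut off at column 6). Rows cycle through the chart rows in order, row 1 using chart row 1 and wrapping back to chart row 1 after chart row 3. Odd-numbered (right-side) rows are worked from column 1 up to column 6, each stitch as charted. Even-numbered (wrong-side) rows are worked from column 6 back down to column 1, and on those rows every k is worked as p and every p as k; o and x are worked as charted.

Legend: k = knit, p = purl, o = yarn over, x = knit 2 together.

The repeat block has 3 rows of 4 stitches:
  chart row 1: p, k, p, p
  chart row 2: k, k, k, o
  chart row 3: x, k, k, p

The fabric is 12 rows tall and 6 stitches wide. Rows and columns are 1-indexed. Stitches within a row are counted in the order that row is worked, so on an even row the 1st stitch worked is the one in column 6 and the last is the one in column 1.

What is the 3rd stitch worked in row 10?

Row 10 uses chart row ((10-1) mod 3)+1 = 1. Row 10 is even, so WS.
Chart row 1 tiled across columns 1-6: p k p p p k
WS: work from column 6 back to column 1 (reverse the tiled row), swapping k<->p (o and x unchanged).
Row 10 as worked: p k k k p k
The 3rd stitch worked is k.

Result:
k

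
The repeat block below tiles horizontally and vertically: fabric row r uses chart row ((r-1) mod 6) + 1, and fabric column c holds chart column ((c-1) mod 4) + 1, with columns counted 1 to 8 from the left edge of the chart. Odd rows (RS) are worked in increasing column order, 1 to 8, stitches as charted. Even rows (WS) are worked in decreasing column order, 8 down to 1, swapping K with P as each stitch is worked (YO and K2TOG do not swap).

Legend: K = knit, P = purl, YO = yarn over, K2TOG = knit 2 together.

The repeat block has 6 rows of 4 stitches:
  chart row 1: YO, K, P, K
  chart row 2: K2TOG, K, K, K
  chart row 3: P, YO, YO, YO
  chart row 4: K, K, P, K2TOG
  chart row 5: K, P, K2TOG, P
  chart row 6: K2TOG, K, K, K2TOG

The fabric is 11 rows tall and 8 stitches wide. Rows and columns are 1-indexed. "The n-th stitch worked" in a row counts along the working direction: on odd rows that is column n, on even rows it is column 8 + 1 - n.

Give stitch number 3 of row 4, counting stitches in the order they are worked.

For row 4: chart row = ((4-1) mod 6) + 1 = 4; this is a WS (even) row.
Chart row 4 tiled across columns 1-8: K K P K2TOG K K P K2TOG
WS row: flip the tiled sequence (start at column 8) and apply K<->P; YO and K2TOG stay.
Row 4 as worked: K2TOG K P P K2TOG K P P
Stitch 3 in working order -> P

Stitch:
P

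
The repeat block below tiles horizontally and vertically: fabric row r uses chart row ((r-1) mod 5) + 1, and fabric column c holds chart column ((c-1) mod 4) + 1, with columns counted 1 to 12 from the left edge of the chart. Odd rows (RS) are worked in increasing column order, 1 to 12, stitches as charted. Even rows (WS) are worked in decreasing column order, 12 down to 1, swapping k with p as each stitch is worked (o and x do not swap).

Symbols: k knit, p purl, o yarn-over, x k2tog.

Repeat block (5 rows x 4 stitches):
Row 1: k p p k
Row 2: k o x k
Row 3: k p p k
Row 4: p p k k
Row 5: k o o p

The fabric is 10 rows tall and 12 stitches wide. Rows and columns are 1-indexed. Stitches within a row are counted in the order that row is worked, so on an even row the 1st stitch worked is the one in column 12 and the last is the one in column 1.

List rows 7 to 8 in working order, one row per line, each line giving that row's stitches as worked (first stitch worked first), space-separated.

== ROWS AS WORKED ==
k o x k k o x k k o x k
p k k p p k k p p k k p

Derivation:
Row 7: chart row 2, RS - tile across columns 1-12 and work as-is.
Row 8: chart row 3, WS - tiled (columns 1-12): k p p k k p p k k p p k; work from column 12 back to 1 with k<->p swapped.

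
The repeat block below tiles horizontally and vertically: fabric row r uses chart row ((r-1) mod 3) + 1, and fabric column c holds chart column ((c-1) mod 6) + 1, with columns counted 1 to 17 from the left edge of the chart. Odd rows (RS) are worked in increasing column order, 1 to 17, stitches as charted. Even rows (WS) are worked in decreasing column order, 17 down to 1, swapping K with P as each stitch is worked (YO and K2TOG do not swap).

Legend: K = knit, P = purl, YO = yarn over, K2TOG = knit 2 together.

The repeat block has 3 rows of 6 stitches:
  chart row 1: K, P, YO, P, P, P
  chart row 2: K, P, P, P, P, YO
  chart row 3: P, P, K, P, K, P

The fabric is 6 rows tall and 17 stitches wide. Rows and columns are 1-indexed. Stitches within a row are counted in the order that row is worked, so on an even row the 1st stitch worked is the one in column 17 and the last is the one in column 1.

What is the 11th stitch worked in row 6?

Result:
K

Derivation:
Row 6 uses chart row ((6-1) mod 3)+1 = 3. Row 6 is even, so WS.
Chart row 3 tiled across columns 1-17: P P K P K P P P K P K P P P K P K
Wrong side: read the tiled row from column 17 down to 1 and exchange K with P (leave YO, K2TOG).
Row 6 as worked: P K P K K K P K P K K K P K P K K
The 11th stitch worked is K.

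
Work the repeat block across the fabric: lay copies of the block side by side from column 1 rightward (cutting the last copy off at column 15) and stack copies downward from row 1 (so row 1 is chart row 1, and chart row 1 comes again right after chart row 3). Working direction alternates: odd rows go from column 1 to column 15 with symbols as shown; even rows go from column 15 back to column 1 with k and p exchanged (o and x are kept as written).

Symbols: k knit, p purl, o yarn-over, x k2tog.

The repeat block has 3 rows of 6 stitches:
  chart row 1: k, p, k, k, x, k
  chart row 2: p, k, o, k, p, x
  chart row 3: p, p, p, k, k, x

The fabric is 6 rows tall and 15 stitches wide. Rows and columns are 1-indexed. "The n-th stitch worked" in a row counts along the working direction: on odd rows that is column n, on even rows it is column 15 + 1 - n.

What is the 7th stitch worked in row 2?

== STITCH ==
o

Derivation:
Row 2 uses chart row ((2-1) mod 3)+1 = 2. Row 2 is even, so WS.
Chart row 2 tiled across columns 1-15: p k o k p x p k o k p x p k o
Wrong side: read the tiled row from column 15 down to 1 and exchange k with p (leave o, x).
Row 2 as worked: o p k x k p o p k x k p o p k
Stitch 7 in working order -> o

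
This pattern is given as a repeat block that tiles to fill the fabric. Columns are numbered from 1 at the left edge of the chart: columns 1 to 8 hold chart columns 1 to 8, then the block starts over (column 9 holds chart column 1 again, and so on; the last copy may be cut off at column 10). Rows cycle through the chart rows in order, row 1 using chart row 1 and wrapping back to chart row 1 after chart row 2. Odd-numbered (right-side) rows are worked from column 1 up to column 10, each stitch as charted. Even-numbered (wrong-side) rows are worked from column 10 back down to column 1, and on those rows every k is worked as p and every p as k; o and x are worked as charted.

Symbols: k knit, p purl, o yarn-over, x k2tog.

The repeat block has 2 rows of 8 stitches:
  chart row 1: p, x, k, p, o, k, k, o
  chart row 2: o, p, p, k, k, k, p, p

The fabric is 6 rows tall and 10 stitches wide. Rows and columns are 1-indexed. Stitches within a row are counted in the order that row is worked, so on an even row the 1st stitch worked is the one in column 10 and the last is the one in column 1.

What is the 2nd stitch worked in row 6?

Stitch:
o

Derivation:
Row 6 uses chart row ((6-1) mod 2)+1 = 2. Row 6 is even, so WS.
Chart row 2 tiled across columns 1-10: o p p k k k p p o p
WS: work from column 10 back to column 1 (reverse the tiled row), swapping k<->p (o and x unchanged).
Row 6 as worked: k o k k p p p k k o
Counting 2 along the worked row gives o.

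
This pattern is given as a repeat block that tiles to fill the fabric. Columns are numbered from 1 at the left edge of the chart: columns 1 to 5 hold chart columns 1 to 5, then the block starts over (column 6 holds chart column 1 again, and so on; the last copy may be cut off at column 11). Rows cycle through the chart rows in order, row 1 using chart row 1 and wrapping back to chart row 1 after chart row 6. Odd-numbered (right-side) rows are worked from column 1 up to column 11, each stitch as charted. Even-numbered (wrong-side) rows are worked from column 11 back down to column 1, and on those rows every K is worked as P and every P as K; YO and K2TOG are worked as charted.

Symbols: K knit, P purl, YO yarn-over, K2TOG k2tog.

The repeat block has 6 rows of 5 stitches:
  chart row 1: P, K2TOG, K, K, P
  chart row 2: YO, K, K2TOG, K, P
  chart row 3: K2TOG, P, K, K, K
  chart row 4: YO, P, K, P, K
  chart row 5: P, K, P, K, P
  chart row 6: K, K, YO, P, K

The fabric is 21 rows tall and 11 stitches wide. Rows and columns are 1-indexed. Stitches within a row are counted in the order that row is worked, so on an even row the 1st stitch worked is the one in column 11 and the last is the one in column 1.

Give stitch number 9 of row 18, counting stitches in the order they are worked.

Stitch:
YO

Derivation:
Row 18: (18-1) mod 6 = 5, so use chart row 6. Even row -> WS.
Chart row 6 tiled across columns 1-11: K K YO P K K K YO P K K
WS row: flip the tiled sequence (start at column 11) and apply K<->P; YO and K2TOG stay.
Row 18 as worked: P P K YO P P P K YO P P
Counting 9 along the worked row gives YO.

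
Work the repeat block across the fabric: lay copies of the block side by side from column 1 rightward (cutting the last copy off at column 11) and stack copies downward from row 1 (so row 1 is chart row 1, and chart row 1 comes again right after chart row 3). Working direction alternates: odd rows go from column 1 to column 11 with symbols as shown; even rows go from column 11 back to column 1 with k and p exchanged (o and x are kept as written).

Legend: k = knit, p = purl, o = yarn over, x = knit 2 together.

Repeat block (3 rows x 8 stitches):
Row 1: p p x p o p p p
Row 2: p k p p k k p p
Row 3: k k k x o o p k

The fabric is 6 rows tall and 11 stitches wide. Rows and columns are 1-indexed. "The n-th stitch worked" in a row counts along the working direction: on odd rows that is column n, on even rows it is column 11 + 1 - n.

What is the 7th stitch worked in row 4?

Result:
o

Derivation:
Row 4 uses chart row ((4-1) mod 3)+1 = 1. Row 4 is even, so WS.
Chart row 1 tiled across columns 1-11: p p x p o p p p p p x
WS: work from column 11 back to column 1 (reverse the tiled row), swapping k<->p (o and x unchanged).
Row 4 as worked: x k k k k k o k x k k
Counting 7 along the worked row gives o.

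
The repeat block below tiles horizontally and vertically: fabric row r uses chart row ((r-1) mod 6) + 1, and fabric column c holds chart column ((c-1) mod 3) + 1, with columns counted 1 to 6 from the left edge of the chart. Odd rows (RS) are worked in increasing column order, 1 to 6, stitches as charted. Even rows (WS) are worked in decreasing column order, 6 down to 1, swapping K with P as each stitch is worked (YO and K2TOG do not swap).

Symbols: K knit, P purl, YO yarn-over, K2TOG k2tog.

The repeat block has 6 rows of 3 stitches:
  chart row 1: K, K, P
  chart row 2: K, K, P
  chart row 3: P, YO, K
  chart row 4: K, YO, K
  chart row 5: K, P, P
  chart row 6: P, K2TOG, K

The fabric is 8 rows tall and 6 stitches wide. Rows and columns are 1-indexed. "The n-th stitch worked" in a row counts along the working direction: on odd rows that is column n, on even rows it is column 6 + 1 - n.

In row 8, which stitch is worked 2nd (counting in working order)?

Result:
P

Derivation:
For row 8: chart row = ((8-1) mod 6) + 1 = 2; this is a WS (even) row.
Chart row 2 tiled across columns 1-6: K K P K K P
WS: work from column 6 back to column 1 (reverse the tiled row), swapping K<->P (YO and K2TOG unchanged).
Row 8 as worked: K P P K P P
Stitch 2 in working order -> P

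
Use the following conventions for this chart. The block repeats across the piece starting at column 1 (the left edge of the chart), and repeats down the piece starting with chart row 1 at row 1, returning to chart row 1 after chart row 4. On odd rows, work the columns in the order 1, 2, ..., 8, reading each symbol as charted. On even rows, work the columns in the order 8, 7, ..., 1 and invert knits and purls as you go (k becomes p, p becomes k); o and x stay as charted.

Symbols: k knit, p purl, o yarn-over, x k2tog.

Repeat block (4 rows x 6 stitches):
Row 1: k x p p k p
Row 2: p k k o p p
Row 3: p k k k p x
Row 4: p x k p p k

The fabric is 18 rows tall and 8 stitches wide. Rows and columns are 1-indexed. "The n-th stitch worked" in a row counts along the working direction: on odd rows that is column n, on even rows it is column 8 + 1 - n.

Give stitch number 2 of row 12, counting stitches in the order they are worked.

Stitch:
k

Derivation:
For row 12: chart row = ((12-1) mod 4) + 1 = 4; this is a WS (even) row.
Chart row 4 tiled across columns 1-8: p x k p p k p x
WS row: flip the tiled sequence (start at column 8) and apply k<->p; o and x stay.
Row 12 as worked: x k p k k p x k
Counting 2 along the worked row gives k.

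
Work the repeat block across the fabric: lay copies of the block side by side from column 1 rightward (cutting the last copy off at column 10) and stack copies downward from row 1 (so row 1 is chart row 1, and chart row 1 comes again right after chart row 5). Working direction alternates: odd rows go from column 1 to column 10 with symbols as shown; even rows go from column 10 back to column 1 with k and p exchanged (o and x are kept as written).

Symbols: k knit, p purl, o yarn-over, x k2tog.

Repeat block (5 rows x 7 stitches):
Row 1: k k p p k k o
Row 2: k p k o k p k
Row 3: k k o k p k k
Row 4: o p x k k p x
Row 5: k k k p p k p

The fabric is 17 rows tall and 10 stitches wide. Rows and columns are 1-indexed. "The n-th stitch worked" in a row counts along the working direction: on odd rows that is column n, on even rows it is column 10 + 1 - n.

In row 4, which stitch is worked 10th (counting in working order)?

== STITCH ==
o

Derivation:
For row 4: chart row = ((4-1) mod 5) + 1 = 4; this is a WS (even) row.
Chart row 4 tiled across columns 1-10: o p x k k p x o p x
Wrong side: read the tiled row from column 10 down to 1 and exchange k with p (leave o, x).
Row 4 as worked: x k o x k p p x k o
Counting 10 along the worked row gives o.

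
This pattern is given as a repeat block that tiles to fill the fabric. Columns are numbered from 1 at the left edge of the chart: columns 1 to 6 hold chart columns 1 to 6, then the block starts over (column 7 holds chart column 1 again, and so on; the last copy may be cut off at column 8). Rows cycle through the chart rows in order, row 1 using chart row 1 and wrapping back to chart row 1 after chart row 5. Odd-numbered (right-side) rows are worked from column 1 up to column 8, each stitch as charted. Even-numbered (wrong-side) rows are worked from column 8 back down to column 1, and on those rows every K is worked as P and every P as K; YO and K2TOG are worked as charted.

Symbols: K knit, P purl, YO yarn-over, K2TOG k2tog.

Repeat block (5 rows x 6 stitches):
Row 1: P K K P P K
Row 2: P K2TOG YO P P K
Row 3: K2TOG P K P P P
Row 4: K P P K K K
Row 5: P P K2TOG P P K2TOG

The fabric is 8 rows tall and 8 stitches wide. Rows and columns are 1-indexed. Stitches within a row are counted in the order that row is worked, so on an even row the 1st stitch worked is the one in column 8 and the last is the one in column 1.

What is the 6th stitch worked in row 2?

== STITCH ==
YO

Derivation:
Row 2: (2-1) mod 5 = 1, so use chart row 2. Even row -> WS.
Chart row 2 tiled across columns 1-8: P K2TOG YO P P K P K2TOG
WS: work from column 8 back to column 1 (reverse the tiled row), swapping K<->P (YO and K2TOG unchanged).
Row 2 as worked: K2TOG K P K K YO K2TOG K
Counting 6 along the worked row gives YO.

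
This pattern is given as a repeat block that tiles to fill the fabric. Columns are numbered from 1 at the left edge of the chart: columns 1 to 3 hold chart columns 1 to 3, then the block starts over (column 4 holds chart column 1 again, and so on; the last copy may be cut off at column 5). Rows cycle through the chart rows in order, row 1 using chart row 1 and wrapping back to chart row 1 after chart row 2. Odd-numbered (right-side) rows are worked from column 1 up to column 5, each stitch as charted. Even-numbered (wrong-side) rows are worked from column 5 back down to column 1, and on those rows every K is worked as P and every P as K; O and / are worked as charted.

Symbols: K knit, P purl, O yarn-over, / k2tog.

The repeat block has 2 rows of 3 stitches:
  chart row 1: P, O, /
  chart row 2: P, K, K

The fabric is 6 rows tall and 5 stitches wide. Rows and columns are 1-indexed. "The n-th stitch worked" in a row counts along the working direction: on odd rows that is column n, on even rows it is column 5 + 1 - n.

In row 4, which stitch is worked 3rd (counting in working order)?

For row 4: chart row = ((4-1) mod 2) + 1 = 2; this is a WS (even) row.
Chart row 2 tiled across columns 1-5: P K K P K
Wrong side: read the tiled row from column 5 down to 1 and exchange K with P (leave O, /).
Row 4 as worked: P K P P K
The 3rd stitch worked is P.

Result:
P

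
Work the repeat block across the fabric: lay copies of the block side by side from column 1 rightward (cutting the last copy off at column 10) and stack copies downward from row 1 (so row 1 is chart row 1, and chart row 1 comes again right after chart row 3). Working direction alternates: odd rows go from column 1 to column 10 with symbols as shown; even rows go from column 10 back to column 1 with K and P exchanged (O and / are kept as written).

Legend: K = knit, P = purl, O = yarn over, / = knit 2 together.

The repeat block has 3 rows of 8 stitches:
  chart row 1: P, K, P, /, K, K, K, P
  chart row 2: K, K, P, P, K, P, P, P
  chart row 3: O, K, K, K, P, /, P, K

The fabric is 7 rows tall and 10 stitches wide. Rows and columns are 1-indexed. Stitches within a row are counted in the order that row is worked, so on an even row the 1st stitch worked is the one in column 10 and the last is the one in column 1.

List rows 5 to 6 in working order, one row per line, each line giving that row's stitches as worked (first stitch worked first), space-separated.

Row 5: chart row 2, RS - tile across columns 1-10 and work as-is.
Row 6: chart row 3, WS - tiled (columns 1-10): O K K K P / P K O K; work from column 10 back to 1 with K<->P swapped.

Rows as worked:
K K P P K P P P K K
P O P K / K P P P O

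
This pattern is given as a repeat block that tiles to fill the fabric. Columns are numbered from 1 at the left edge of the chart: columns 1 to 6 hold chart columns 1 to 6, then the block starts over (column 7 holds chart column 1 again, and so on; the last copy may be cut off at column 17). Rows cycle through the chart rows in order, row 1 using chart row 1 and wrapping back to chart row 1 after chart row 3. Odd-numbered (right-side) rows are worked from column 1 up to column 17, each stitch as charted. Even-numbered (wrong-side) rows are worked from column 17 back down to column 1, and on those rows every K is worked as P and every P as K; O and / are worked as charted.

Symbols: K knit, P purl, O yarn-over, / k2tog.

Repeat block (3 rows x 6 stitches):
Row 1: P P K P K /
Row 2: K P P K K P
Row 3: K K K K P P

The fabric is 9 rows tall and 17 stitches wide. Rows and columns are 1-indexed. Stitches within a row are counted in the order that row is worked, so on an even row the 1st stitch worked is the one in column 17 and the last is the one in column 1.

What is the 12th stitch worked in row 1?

Row 1: (1-1) mod 3 = 0, so use chart row 1. Odd row -> RS.
Chart row 1 tiled across columns 1-17: P P K P K / P P K P K / P P K P K
RS: work column 1 to column 17, symbols as charted — the tiled row is the row as worked.
The 12th stitch worked is /.

== STITCH ==
/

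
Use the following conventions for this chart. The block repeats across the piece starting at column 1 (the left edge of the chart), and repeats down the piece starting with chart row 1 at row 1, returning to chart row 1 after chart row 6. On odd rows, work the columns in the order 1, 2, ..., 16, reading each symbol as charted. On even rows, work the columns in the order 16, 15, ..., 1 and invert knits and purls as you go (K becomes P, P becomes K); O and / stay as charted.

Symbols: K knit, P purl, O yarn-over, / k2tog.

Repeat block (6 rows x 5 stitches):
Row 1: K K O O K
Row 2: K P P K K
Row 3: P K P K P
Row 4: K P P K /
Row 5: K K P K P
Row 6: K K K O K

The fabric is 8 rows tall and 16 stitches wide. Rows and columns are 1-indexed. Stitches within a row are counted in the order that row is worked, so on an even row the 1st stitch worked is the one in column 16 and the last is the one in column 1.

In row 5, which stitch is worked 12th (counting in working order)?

== STITCH ==
K

Derivation:
Row 5: (5-1) mod 6 = 4, so use chart row 5. Odd row -> RS.
Chart row 5 tiled across columns 1-16: K K P K P K K P K P K K P K P K
RS: work column 1 to column 16, symbols as charted — the tiled row is the row as worked.
Counting 12 along the worked row gives K.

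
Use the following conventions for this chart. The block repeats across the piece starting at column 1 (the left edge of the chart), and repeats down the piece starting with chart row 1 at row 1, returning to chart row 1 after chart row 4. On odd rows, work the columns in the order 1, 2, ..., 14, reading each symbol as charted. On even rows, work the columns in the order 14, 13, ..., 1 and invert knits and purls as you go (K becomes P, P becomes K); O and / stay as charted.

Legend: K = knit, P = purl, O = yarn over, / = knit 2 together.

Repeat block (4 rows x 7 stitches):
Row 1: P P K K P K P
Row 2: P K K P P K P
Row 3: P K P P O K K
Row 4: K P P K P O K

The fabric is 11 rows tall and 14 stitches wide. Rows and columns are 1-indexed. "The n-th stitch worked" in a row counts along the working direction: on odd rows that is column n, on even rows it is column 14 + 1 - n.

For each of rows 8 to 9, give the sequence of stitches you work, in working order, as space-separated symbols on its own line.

Row 8: chart row 4, WS - tiled (columns 1-14): K P P K P O K K P P K P O K; work from column 14 back to 1 with K<->P swapped.
Row 9: chart row 1, RS - tile across columns 1-14 and work as-is.

== ROWS AS WORKED ==
P O K P K K P P O K P K K P
P P K K P K P P P K K P K P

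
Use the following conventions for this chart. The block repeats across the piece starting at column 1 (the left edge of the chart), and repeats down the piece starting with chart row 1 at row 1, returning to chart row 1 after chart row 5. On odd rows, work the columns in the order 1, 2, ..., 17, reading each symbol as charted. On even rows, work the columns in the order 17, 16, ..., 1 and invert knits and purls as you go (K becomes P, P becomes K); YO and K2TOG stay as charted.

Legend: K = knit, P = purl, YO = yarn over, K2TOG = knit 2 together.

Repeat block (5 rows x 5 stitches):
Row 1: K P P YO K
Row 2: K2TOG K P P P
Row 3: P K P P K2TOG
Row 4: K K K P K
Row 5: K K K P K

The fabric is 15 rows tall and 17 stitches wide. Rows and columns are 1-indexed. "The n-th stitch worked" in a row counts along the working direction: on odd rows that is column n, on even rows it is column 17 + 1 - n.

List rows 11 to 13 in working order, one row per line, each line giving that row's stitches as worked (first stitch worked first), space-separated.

Row 11: chart row 1, RS - tile across columns 1-17 and work as-is.
Row 12: chart row 2, WS - tiled (columns 1-17): K2TOG K P P P K2TOG K P P P K2TOG K P P P K2TOG K; work from column 17 back to 1 with K<->P swapped.
Row 13: chart row 3, RS - tile across columns 1-17 and work as-is.

Result:
K P P YO K K P P YO K K P P YO K K P
P K2TOG K K K P K2TOG K K K P K2TOG K K K P K2TOG
P K P P K2TOG P K P P K2TOG P K P P K2TOG P K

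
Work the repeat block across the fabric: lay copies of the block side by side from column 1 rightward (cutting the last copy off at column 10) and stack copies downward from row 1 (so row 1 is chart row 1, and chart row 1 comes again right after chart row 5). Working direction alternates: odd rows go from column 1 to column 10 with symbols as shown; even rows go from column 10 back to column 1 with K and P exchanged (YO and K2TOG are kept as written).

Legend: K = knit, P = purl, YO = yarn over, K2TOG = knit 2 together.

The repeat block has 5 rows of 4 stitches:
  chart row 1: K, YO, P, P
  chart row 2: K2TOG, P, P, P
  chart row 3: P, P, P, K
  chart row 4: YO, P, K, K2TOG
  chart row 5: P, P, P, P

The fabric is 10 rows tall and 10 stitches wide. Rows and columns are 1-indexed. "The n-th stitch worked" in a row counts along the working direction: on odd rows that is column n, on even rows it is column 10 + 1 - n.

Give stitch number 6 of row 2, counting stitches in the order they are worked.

For row 2: chart row = ((2-1) mod 5) + 1 = 2; this is a WS (even) row.
Chart row 2 tiled across columns 1-10: K2TOG P P P K2TOG P P P K2TOG P
Wrong side: read the tiled row from column 10 down to 1 and exchange K with P (leave YO, K2TOG).
Row 2 as worked: K K2TOG K K K K2TOG K K K K2TOG
Stitch 6 in working order -> K2TOG

Result:
K2TOG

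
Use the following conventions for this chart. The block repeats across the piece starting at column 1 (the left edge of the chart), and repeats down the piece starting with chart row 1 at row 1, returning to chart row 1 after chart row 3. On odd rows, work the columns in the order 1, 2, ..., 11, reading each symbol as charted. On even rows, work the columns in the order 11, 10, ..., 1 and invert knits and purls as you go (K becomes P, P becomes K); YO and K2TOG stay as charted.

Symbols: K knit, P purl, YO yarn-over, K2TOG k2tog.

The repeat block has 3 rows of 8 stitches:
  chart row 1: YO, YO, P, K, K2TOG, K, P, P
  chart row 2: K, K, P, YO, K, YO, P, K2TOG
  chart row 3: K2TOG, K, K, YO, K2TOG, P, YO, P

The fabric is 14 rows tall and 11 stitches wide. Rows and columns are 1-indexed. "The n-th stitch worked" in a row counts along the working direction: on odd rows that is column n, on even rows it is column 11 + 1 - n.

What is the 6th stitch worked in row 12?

For row 12: chart row = ((12-1) mod 3) + 1 = 3; this is a WS (even) row.
Chart row 3 tiled across columns 1-11: K2TOG K K YO K2TOG P YO P K2TOG K K
WS row: flip the tiled sequence (start at column 11) and apply K<->P; YO and K2TOG stay.
Row 12 as worked: P P K2TOG K YO K K2TOG YO P P K2TOG
Counting 6 along the worked row gives K.

== STITCH ==
K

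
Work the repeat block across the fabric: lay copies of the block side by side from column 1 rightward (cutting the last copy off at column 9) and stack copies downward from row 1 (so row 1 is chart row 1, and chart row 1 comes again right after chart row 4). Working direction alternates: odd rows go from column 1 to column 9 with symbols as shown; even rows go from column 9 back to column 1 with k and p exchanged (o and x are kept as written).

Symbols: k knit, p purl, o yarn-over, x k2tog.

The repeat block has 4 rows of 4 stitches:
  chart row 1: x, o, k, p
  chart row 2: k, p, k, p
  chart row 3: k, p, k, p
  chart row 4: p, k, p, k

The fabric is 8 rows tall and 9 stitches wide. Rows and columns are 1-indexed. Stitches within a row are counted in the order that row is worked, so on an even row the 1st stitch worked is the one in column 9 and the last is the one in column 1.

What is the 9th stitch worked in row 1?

Row 1 uses chart row ((1-1) mod 4)+1 = 1. Row 1 is odd, so RS.
Chart row 1 tiled across columns 1-9: x o k p x o k p x
RS: work column 1 to column 9, symbols as charted — the tiled row is the row as worked.
Counting 9 along the worked row gives x.

== STITCH ==
x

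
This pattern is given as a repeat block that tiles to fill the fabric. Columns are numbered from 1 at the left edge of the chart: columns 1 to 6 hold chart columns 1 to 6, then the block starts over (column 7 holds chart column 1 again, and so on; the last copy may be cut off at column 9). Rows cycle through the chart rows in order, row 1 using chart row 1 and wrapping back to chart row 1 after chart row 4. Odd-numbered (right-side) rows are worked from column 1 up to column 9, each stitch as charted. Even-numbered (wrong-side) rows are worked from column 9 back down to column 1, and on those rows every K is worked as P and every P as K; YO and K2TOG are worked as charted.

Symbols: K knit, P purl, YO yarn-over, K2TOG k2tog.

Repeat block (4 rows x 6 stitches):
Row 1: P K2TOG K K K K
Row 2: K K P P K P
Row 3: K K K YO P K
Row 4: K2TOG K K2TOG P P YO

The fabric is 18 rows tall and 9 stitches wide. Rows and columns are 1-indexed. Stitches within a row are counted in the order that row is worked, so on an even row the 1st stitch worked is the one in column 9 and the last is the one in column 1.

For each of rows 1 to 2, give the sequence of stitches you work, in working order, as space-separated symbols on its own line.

Row 1: chart row 1, RS - tile across columns 1-9 and work as-is.
Row 2: chart row 2, WS - tiled (columns 1-9): K K P P K P K K P; work from column 9 back to 1 with K<->P swapped.

Rows as worked:
P K2TOG K K K K P K2TOG K
K P P K P K K P P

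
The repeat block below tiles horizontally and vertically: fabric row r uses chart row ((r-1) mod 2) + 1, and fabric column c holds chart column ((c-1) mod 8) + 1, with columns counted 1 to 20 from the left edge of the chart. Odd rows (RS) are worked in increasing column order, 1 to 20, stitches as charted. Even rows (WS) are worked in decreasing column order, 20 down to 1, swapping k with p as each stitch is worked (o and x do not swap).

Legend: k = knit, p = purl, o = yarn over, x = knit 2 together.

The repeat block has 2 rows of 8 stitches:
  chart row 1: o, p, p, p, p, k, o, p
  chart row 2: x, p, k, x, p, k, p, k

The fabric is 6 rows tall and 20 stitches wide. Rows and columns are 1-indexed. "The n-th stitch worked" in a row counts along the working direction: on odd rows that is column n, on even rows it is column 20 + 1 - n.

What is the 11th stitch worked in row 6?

Row 6 uses chart row ((6-1) mod 2)+1 = 2. Row 6 is even, so WS.
Chart row 2 tiled across columns 1-20: x p k x p k p k x p k x p k p k x p k x
WS: work from column 20 back to column 1 (reverse the tiled row), swapping k<->p (o and x unchanged).
Row 6 as worked: x p k x p k p k x p k x p k p k x p k x
The 11th stitch worked is k.

Stitch:
k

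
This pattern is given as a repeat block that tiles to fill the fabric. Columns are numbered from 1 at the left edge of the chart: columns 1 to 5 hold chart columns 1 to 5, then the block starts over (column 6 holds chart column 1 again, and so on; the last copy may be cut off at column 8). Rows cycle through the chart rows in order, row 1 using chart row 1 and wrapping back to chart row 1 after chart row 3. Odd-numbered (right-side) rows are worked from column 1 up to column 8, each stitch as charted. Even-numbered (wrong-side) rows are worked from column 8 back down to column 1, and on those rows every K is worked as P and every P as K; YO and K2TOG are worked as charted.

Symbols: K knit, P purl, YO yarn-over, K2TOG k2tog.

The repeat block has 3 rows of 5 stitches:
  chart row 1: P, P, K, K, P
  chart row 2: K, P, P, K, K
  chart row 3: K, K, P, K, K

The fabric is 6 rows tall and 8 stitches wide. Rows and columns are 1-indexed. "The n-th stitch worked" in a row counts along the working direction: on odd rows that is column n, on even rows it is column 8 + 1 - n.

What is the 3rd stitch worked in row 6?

Result:
P

Derivation:
Row 6: (6-1) mod 3 = 2, so use chart row 3. Even row -> WS.
Chart row 3 tiled across columns 1-8: K K P K K K K P
Wrong side: read the tiled row from column 8 down to 1 and exchange K with P (leave YO, K2TOG).
Row 6 as worked: K P P P P K P P
Counting 3 along the worked row gives P.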